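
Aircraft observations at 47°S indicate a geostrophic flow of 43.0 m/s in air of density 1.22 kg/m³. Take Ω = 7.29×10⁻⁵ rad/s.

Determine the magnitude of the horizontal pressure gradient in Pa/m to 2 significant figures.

Coriolis parameter at 47°S:
f = 2Ω sin φ = 2 × 7.29×10⁻⁵ × sin 47° = 1.07×10⁻⁴ s⁻¹
Geostrophic balance rearranged: |∂P/∂n| = f ρ V_g
|∂P/∂n| = 1.07×10⁻⁴ × 1.22 × 43.0 = 5.59×10⁻³ Pa/m

5.6×10⁻³ Pa/m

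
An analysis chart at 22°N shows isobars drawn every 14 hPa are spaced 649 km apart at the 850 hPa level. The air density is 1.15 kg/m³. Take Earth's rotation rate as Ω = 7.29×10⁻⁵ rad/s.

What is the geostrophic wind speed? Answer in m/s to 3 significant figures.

Coriolis parameter at 22°N:
f = 2Ω sin φ = 2 × 7.29×10⁻⁵ × sin 22° = 5.46×10⁻⁵ s⁻¹
Pressure gradient: |∂P/∂n| = 1400 Pa / 649000 m = 2.16×10⁻³ Pa/m
Geostrophic balance (pressure-gradient force = Coriolis force):
V_g = (1/(fρ)) |∂P/∂n| = 2.16×10⁻³ / (5.46×10⁻⁵ × 1.15) = 34.3 m/s

34.3 m/s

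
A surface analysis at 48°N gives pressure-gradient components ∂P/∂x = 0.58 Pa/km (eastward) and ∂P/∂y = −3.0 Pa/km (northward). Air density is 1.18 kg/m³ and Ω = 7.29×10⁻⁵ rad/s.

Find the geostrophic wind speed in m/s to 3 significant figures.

Coriolis parameter at 48°N:
f = 2Ω sin φ = 2 × 7.29×10⁻⁵ × sin 48° = 1.08×10⁻⁴ s⁻¹
Component geostrophic relations (x east, y north):
u_g = −(1/(fρ)) ∂P/∂y,  v_g = (1/(fρ)) ∂P/∂x
u_g = −(−3.0×10⁻³)/(1.08×10⁻⁴ × 1.18) = 23.5 m/s;  v_g = (0.58×10⁻³)/(1.08×10⁻⁴ × 1.18) = 4.54 m/s
|V_g| = √(u_g² + v_g²) = 23.9 m/s

23.9 m/s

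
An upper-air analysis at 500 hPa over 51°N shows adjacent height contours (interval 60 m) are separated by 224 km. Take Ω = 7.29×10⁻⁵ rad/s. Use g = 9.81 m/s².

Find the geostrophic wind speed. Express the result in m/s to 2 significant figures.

Coriolis parameter at 51°N:
f = 2Ω sin φ = 2 × 7.29×10⁻⁵ × sin 51° = 1.13×10⁻⁴ s⁻¹
Height gradient: |∂Z/∂n| = 60 m / 224000 m = 2.68×10⁻⁴
On a pressure surface, geostrophic balance gives V_g = (g/f)|∂Z/∂n|:
V_g = 9.81 × 2.68×10⁻⁴ / 1.13×10⁻⁴ = 23.2 m/s

23 m/s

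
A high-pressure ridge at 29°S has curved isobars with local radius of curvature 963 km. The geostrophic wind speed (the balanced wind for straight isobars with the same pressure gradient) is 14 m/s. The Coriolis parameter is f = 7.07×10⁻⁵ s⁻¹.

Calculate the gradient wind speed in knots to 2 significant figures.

Around a high, pressure-gradient force acts outward with centrifugal, so Coriolis balances both:
fV = (1/ρ)|∂P/∂n| + V²/R  →  V² − fR·V + fR·V_g = 0
With fR = 7.07×10⁻⁵ × 963×10³ m = 68.1 m/s:
V = [fR − √((fR)² − 4 fR V_g)]/2 = [68.1 − √(68.1² − 4×68.1×14)]/2 = 19.7 m/s
Supergeostrophic (V > V_g = 14 m/s), as expected around a high.
Converting: 19.7 m/s × 1.944 = 38 knots

38 knots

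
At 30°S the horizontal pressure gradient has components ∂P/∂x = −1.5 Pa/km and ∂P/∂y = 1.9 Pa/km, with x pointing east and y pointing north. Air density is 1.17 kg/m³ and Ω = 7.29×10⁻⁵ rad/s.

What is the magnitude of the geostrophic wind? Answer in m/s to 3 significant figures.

Coriolis parameter at 30°S:
f = 2Ω sin φ = 2 × 7.29×10⁻⁵ × sin 30° = 7.29×10⁻⁵ s⁻¹
In the Southern Hemisphere f is negative: f = −7.29×10⁻⁵ s⁻¹.
Component geostrophic relations (x east, y north):
u_g = −(1/(fρ)) ∂P/∂y,  v_g = (1/(fρ)) ∂P/∂x
u_g = −(1.9×10⁻³)/(−7.29×10⁻⁵ × 1.17) = 22.3 m/s;  v_g = (−1.5×10⁻³)/(−7.29×10⁻⁵ × 1.17) = 17.6 m/s
|V_g| = √(u_g² + v_g²) = 28.4 m/s

28.4 m/s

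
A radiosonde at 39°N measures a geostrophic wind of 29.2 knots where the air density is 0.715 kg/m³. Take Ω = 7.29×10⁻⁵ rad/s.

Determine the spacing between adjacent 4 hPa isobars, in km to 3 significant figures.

406 km

Coriolis parameter at 39°N:
f = 2Ω sin φ = 2 × 7.29×10⁻⁵ × sin 39° = 9.18×10⁻⁵ s⁻¹
Wind speed in SI: 29.2 knots = 15.0 m/s
Geostrophic balance rearranged: |∂P/∂n| = f ρ V_g
|∂P/∂n| = 9.18×10⁻⁵ × 0.715 × 15.0 = 9.85×10⁻⁴ Pa/m
Isobar spacing: Δn = ΔP/|∂P/∂n| = 400 Pa / 9.85×10⁻⁴ Pa/m = 405886 m ≈ 406 km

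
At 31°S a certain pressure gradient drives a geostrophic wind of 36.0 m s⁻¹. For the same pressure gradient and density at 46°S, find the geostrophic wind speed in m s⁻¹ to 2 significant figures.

26 m s⁻¹

With the same pressure gradient and density, V_g ∝ 1/f ∝ 1/sin φ.
V₂ = V₁ · sin φ₁ / sin φ₂ = 36.0 × sin 31° / sin 46°
V₂ = 36.0 × 0.5150/0.7193 = 26 m s⁻¹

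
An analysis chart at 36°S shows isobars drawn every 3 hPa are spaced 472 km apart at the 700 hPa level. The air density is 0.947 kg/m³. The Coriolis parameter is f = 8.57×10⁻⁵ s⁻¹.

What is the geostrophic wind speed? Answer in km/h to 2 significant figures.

Pressure gradient: |∂P/∂n| = 300 Pa / 472000 m = 6.36×10⁻⁴ Pa/m
Geostrophic balance (pressure-gradient force = Coriolis force):
V_g = (1/(fρ)) |∂P/∂n| = 6.36×10⁻⁴ / (8.57×10⁻⁵ × 0.947) = 7.83 m/s
Converting: 7.83 m/s × 3.6 = 28 km/h

28 km/h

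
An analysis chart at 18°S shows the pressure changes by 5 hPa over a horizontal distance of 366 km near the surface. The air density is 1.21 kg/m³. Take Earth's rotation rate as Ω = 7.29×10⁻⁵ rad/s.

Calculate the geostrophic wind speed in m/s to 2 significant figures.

Coriolis parameter at 18°S:
f = 2Ω sin φ = 2 × 7.29×10⁻⁵ × sin 18° = 4.51×10⁻⁵ s⁻¹
Pressure gradient: |∂P/∂n| = 500 Pa / 366000 m = 1.37×10⁻³ Pa/m
Geostrophic balance (pressure-gradient force = Coriolis force):
V_g = (1/(fρ)) |∂P/∂n| = 1.37×10⁻³ / (4.51×10⁻⁵ × 1.21) = 25.1 m/s

25 m/s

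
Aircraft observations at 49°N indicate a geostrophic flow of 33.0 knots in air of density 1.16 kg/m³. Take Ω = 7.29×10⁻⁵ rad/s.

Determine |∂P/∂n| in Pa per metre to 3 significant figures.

2.17×10⁻³ Pa/m

Coriolis parameter at 49°N:
f = 2Ω sin φ = 2 × 7.29×10⁻⁵ × sin 49° = 1.10×10⁻⁴ s⁻¹
Wind speed in SI: 33.0 knots = 17.0 m/s
Geostrophic balance rearranged: |∂P/∂n| = f ρ V_g
|∂P/∂n| = 1.10×10⁻⁴ × 1.16 × 17.0 = 2.17×10⁻³ Pa/m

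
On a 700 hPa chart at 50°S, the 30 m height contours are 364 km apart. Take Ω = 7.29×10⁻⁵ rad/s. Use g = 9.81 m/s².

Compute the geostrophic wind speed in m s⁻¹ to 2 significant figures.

7.2 m s⁻¹

Coriolis parameter at 50°S:
f = 2Ω sin φ = 2 × 7.29×10⁻⁵ × sin 50° = 1.12×10⁻⁴ s⁻¹
Height gradient: |∂Z/∂n| = 30 m / 364000 m = 8.24×10⁻⁵
On a pressure surface, geostrophic balance gives V_g = (g/f)|∂Z/∂n|:
V_g = 9.81 × 8.24×10⁻⁵ / 1.12×10⁻⁴ = 7.24 m/s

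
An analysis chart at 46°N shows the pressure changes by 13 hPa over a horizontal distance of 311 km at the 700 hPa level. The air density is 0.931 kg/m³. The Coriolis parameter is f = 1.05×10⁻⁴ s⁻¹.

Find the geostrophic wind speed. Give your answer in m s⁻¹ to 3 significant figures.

42.8 m s⁻¹

Pressure gradient: |∂P/∂n| = 1300 Pa / 311000 m = 4.18×10⁻³ Pa/m
Geostrophic balance (pressure-gradient force = Coriolis force):
V_g = (1/(fρ)) |∂P/∂n| = 4.18×10⁻³ / (1.05×10⁻⁴ × 0.931) = 42.8 m/s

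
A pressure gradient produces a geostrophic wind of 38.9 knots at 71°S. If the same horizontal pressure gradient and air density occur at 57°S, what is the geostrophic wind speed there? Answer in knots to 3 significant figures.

43.9 knots

With the same pressure gradient and density, V_g ∝ 1/f ∝ 1/sin φ.
V₂ = V₁ · sin φ₁ / sin φ₂ = 38.9 × sin 71° / sin 57°
V₂ = 38.9 × 0.9455/0.8387 = 43.9 knots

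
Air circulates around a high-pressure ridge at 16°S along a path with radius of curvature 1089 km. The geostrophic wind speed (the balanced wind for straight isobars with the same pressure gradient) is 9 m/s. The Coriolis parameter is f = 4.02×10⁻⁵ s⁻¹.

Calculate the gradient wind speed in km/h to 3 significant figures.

Around a high, pressure-gradient force acts outward with centrifugal, so Coriolis balances both:
fV = (1/ρ)|∂P/∂n| + V²/R  →  V² − fR·V + fR·V_g = 0
With fR = 4.02×10⁻⁵ × 1089×10³ m = 43.8 m/s:
V = [fR − √((fR)² − 4 fR V_g)]/2 = [43.8 − √(43.8² − 4×43.8×9)]/2 = 12.7 m/s
Supergeostrophic (V > V_g = 9 m/s), as expected around a high.
Converting: 12.7 m/s × 3.6 = 45.6 km/h

45.6 km/h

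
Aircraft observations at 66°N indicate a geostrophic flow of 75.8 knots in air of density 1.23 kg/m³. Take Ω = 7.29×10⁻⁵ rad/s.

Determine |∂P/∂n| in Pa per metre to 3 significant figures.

Coriolis parameter at 66°N:
f = 2Ω sin φ = 2 × 7.29×10⁻⁵ × sin 66° = 1.33×10⁻⁴ s⁻¹
Wind speed in SI: 75.8 knots = 39.0 m/s
Geostrophic balance rearranged: |∂P/∂n| = f ρ V_g
|∂P/∂n| = 1.33×10⁻⁴ × 1.23 × 39.0 = 6.39×10⁻³ Pa/m

6.39×10⁻³ Pa/m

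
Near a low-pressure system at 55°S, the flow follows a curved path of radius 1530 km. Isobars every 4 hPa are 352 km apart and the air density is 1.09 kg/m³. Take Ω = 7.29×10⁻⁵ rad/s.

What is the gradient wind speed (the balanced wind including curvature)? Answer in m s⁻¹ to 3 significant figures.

8.35 m s⁻¹

Coriolis parameter at 55°S:
f = 2Ω sin φ = 2 × 7.29×10⁻⁵ × sin 55° = 1.19×10⁻⁴ s⁻¹
Pressure gradient: |∂P/∂n| = 400 Pa / 352000 m = 1.14×10⁻³ Pa/m
Geostrophic speed: V_g = |∂P/∂n|/(fρ) = 1.14×10⁻³/(1.19×10⁻⁴ × 1.09) = 8.73 m/s
Around a low, centrifugal force acts outward with Coriolis, so pressure-gradient force balances both:
(1/ρ)|∂P/∂n| = fV + V²/R  →  V² + fR·V − fR·V_g = 0
With fR = 1.19×10⁻⁴ × 1530×10³ m = 183 m/s:
V = [−fR + √((fR)² + 4 fR V_g)]/2 = [−183 + √(183² + 4×183×8.73)]/2 = 8.35 m/s
Subgeostrophic (V < V_g = 8.73 m/s), as expected around a low.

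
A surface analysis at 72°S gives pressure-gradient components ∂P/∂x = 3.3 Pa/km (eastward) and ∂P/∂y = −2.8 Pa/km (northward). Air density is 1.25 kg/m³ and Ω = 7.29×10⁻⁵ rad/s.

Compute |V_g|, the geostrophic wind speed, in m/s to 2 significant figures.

Coriolis parameter at 72°S:
f = 2Ω sin φ = 2 × 7.29×10⁻⁵ × sin 72° = 1.39×10⁻⁴ s⁻¹
In the Southern Hemisphere f is negative: f = −1.39×10⁻⁴ s⁻¹.
Component geostrophic relations (x east, y north):
u_g = −(1/(fρ)) ∂P/∂y,  v_g = (1/(fρ)) ∂P/∂x
u_g = −(−2.8×10⁻³)/(−1.39×10⁻⁴ × 1.25) = −16.2 m/s;  v_g = (3.3×10⁻³)/(−1.39×10⁻⁴ × 1.25) = −19.0 m/s
|V_g| = √(u_g² + v_g²) = 25.0 m/s

25 m/s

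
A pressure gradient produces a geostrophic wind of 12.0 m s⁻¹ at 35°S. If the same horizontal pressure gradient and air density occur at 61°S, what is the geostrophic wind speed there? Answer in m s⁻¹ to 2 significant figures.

With the same pressure gradient and density, V_g ∝ 1/f ∝ 1/sin φ.
V₂ = V₁ · sin φ₁ / sin φ₂ = 12.0 × sin 35° / sin 61°
V₂ = 12.0 × 0.5736/0.8746 = 7.9 m s⁻¹

7.9 m s⁻¹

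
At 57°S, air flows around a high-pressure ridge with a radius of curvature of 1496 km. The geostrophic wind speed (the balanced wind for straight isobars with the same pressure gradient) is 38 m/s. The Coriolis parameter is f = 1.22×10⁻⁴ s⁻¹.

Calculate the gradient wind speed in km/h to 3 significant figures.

194 km/h

Around a high, pressure-gradient force acts outward with centrifugal, so Coriolis balances both:
fV = (1/ρ)|∂P/∂n| + V²/R  →  V² − fR·V + fR·V_g = 0
With fR = 1.22×10⁻⁴ × 1496×10³ m = 183 m/s:
V = [fR − √((fR)² − 4 fR V_g)]/2 = [183 − √(183² − 4×183×38)]/2 = 53.9 m/s
Supergeostrophic (V > V_g = 38 m/s), as expected around a high.
Converting: 53.9 m/s × 3.6 = 194 km/h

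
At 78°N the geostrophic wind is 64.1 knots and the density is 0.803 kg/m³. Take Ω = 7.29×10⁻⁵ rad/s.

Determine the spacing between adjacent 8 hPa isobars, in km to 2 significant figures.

210 km

Coriolis parameter at 78°N:
f = 2Ω sin φ = 2 × 7.29×10⁻⁵ × sin 78° = 1.43×10⁻⁴ s⁻¹
Wind speed in SI: 64.1 knots = 33.0 m/s
Geostrophic balance rearranged: |∂P/∂n| = f ρ V_g
|∂P/∂n| = 1.43×10⁻⁴ × 0.803 × 33.0 = 3.78×10⁻³ Pa/m
Isobar spacing: Δn = ΔP/|∂P/∂n| = 800 Pa / 3.78×10⁻³ Pa/m = 211844 m ≈ 210 km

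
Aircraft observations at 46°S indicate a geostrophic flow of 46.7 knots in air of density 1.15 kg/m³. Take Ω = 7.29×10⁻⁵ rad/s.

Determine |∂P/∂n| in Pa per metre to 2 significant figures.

2.9×10⁻³ Pa/m

Coriolis parameter at 46°S:
f = 2Ω sin φ = 2 × 7.29×10⁻⁵ × sin 46° = 1.05×10⁻⁴ s⁻¹
Wind speed in SI: 46.7 knots = 24.0 m/s
Geostrophic balance rearranged: |∂P/∂n| = f ρ V_g
|∂P/∂n| = 1.05×10⁻⁴ × 1.15 × 24.0 = 2.90×10⁻³ Pa/m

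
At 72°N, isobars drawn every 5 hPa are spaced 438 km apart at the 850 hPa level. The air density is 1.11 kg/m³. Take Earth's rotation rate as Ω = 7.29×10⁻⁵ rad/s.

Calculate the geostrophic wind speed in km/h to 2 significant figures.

Coriolis parameter at 72°N:
f = 2Ω sin φ = 2 × 7.29×10⁻⁵ × sin 72° = 1.39×10⁻⁴ s⁻¹
Pressure gradient: |∂P/∂n| = 500 Pa / 438000 m = 1.14×10⁻³ Pa/m
Geostrophic balance (pressure-gradient force = Coriolis force):
V_g = (1/(fρ)) |∂P/∂n| = 1.14×10⁻³ / (1.39×10⁻⁴ × 1.11) = 7.42 m/s
Converting: 7.42 m/s × 3.6 = 27 km/h

27 km/h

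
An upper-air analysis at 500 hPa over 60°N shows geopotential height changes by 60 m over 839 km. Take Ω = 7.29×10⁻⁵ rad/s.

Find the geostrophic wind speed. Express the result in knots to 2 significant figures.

Coriolis parameter at 60°N:
f = 2Ω sin φ = 2 × 7.29×10⁻⁵ × sin 60° = 1.26×10⁻⁴ s⁻¹
Height gradient: |∂Z/∂n| = 60 m / 839000 m = 7.15×10⁻⁵
On a pressure surface, geostrophic balance gives V_g = (g/f)|∂Z/∂n|:
V_g = 9.81 × 7.15×10⁻⁵ / 1.26×10⁻⁴ = 5.56 m/s
Converting: 5.56 m/s × 1.944 = 11 knots

11 knots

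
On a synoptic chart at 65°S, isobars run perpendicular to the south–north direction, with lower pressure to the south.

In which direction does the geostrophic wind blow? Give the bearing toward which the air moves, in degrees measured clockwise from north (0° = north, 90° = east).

The pressure-gradient force points toward the south (bearing 180°).
Geostrophic balance: in the Southern Hemisphere the Coriolis force deflects motion to the left, so the geostrophic wind blows 90° to the left of the pressure-gradient force (low pressure on the right).
Rotating 180° by 90° counterclockwise gives 090° — the wind blows toward the east.

090°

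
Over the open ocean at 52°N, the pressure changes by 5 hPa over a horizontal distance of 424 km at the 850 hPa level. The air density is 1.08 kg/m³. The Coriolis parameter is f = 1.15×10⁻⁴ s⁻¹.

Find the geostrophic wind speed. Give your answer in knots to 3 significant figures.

Pressure gradient: |∂P/∂n| = 500 Pa / 424000 m = 1.18×10⁻³ Pa/m
Geostrophic balance (pressure-gradient force = Coriolis force):
V_g = (1/(fρ)) |∂P/∂n| = 1.18×10⁻³ / (1.15×10⁻⁴ × 1.08) = 9.49 m/s
Converting: 9.49 m/s × 1.944 = 18.5 knots

18.5 knots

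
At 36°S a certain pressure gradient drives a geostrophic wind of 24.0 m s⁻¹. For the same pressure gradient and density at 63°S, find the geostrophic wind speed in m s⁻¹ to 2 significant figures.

16 m s⁻¹

With the same pressure gradient and density, V_g ∝ 1/f ∝ 1/sin φ.
V₂ = V₁ · sin φ₁ / sin φ₂ = 24.0 × sin 36° / sin 63°
V₂ = 24.0 × 0.5878/0.8910 = 16 m s⁻¹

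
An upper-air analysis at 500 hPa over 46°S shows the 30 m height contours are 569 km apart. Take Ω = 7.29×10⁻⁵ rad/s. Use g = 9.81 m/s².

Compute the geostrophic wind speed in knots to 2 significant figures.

Coriolis parameter at 46°S:
f = 2Ω sin φ = 2 × 7.29×10⁻⁵ × sin 46° = 1.05×10⁻⁴ s⁻¹
Height gradient: |∂Z/∂n| = 30 m / 569000 m = 5.27×10⁻⁵
On a pressure surface, geostrophic balance gives V_g = (g/f)|∂Z/∂n|:
V_g = 9.81 × 5.27×10⁻⁵ / 1.05×10⁻⁴ = 4.93 m/s
Converting: 4.93 m/s × 1.944 = 9.6 knots

9.6 knots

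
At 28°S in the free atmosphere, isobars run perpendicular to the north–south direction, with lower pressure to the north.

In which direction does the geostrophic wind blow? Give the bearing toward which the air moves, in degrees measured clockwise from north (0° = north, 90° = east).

The pressure-gradient force points toward the north (bearing 000°).
Geostrophic balance: in the Southern Hemisphere the Coriolis force deflects motion to the left, so the geostrophic wind blows 90° to the left of the pressure-gradient force (low pressure on the right).
Rotating 000° by 90° counterclockwise gives 270° — the wind blows toward the west.

270°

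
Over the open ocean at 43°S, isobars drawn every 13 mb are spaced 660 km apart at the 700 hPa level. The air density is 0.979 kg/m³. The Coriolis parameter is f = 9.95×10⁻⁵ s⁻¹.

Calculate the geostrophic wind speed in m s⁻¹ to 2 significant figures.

Pressure gradient: |∂P/∂n| = 1300 Pa / 660000 m = 1.97×10⁻³ Pa/m
Geostrophic balance (pressure-gradient force = Coriolis force):
V_g = (1/(fρ)) |∂P/∂n| = 1.97×10⁻³ / (9.95×10⁻⁵ × 0.979) = 20.2 m/s

20 m s⁻¹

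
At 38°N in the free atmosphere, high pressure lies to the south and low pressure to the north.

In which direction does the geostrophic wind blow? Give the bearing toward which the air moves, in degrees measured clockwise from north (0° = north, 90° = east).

090°

The pressure-gradient force points toward the north (bearing 000°).
Geostrophic balance: in the Northern Hemisphere the Coriolis force deflects motion to the right, so the geostrophic wind blows 90° to the right of the pressure-gradient force (low pressure on the left).
Rotating 000° by 90° clockwise gives 090° — the wind blows toward the east.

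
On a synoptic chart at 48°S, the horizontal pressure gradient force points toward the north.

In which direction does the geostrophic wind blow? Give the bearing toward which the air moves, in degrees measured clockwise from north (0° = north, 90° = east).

270°

The pressure-gradient force points toward the north (bearing 000°).
Geostrophic balance: in the Southern Hemisphere the Coriolis force deflects motion to the left, so the geostrophic wind blows 90° to the left of the pressure-gradient force (low pressure on the right).
Rotating 000° by 90° counterclockwise gives 270° — the wind blows toward the west.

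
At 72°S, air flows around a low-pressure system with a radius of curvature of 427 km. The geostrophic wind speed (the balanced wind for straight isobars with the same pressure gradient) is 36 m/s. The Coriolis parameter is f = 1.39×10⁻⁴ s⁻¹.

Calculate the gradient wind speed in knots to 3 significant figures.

Around a low, centrifugal force acts outward with Coriolis, so pressure-gradient force balances both:
(1/ρ)|∂P/∂n| = fV + V²/R  →  V² + fR·V − fR·V_g = 0
With fR = 1.39×10⁻⁴ × 427×10³ m = 59.4 m/s:
V = [−fR + √((fR)² + 4 fR V_g)]/2 = [−59.4 + √(59.4² + 4×59.4×36)]/2 = 25.3 m/s
Subgeostrophic (V < V_g = 36 m/s), as expected around a low.
Converting: 25.3 m/s × 1.944 = 49.1 knots

49.1 knots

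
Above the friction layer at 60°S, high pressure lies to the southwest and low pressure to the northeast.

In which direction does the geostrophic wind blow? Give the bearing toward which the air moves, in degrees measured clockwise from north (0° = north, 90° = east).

The pressure-gradient force points toward the northeast (bearing 045°).
Geostrophic balance: in the Southern Hemisphere the Coriolis force deflects motion to the left, so the geostrophic wind blows 90° to the left of the pressure-gradient force (low pressure on the right).
Rotating 045° by 90° counterclockwise gives 315° — the wind blows toward the northwest.

315°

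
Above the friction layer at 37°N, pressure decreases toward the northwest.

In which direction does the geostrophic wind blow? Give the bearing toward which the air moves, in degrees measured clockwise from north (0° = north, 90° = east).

045°

The pressure-gradient force points toward the northwest (bearing 315°).
Geostrophic balance: in the Northern Hemisphere the Coriolis force deflects motion to the right, so the geostrophic wind blows 90° to the right of the pressure-gradient force (low pressure on the left).
Rotating 315° by 90° clockwise gives 045° — the wind blows toward the northeast.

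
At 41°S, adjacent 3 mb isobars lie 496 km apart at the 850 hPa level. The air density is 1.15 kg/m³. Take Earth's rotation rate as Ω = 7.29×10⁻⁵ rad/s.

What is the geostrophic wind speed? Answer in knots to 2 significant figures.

11 knots

Coriolis parameter at 41°S:
f = 2Ω sin φ = 2 × 7.29×10⁻⁵ × sin 41° = 9.57×10⁻⁵ s⁻¹
Pressure gradient: |∂P/∂n| = 300 Pa / 496000 m = 6.05×10⁻⁴ Pa/m
Geostrophic balance (pressure-gradient force = Coriolis force):
V_g = (1/(fρ)) |∂P/∂n| = 6.05×10⁻⁴ / (9.57×10⁻⁵ × 1.15) = 5.50 m/s
Converting: 5.50 m/s × 1.944 = 11 knots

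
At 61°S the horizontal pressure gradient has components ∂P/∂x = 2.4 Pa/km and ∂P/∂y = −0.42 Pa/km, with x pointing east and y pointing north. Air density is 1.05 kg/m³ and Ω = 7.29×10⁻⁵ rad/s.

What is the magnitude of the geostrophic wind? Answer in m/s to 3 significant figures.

18.2 m/s

Coriolis parameter at 61°S:
f = 2Ω sin φ = 2 × 7.29×10⁻⁵ × sin 61° = 1.28×10⁻⁴ s⁻¹
In the Southern Hemisphere f is negative: f = −1.28×10⁻⁴ s⁻¹.
Component geostrophic relations (x east, y north):
u_g = −(1/(fρ)) ∂P/∂y,  v_g = (1/(fρ)) ∂P/∂x
u_g = −(−0.42×10⁻³)/(−1.28×10⁻⁴ × 1.05) = −3.14 m/s;  v_g = (2.4×10⁻³)/(−1.28×10⁻⁴ × 1.05) = −17.9 m/s
|V_g| = √(u_g² + v_g²) = 18.2 m/s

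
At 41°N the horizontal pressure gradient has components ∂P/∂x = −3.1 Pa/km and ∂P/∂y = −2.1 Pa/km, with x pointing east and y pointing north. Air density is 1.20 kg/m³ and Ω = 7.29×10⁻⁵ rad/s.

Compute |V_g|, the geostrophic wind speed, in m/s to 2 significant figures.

Coriolis parameter at 41°N:
f = 2Ω sin φ = 2 × 7.29×10⁻⁵ × sin 41° = 9.57×10⁻⁵ s⁻¹
Component geostrophic relations (x east, y north):
u_g = −(1/(fρ)) ∂P/∂y,  v_g = (1/(fρ)) ∂P/∂x
u_g = −(−2.1×10⁻³)/(9.57×10⁻⁵ × 1.20) = 18.3 m/s;  v_g = (−3.1×10⁻³)/(9.57×10⁻⁵ × 1.20) = −27.0 m/s
|V_g| = √(u_g² + v_g²) = 32.6 m/s

33 m/s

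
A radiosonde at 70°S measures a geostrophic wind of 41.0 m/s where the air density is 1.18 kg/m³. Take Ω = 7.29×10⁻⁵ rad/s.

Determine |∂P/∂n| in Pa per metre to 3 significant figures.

6.63×10⁻³ Pa/m

Coriolis parameter at 70°S:
f = 2Ω sin φ = 2 × 7.29×10⁻⁵ × sin 70° = 1.37×10⁻⁴ s⁻¹
Geostrophic balance rearranged: |∂P/∂n| = f ρ V_g
|∂P/∂n| = 1.37×10⁻⁴ × 1.18 × 41.0 = 6.63×10⁻³ Pa/m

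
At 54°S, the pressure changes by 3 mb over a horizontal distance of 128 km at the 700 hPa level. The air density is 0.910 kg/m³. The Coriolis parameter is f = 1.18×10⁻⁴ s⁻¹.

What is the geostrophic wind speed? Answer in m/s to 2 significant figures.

Pressure gradient: |∂P/∂n| = 300 Pa / 128000 m = 2.34×10⁻³ Pa/m
Geostrophic balance (pressure-gradient force = Coriolis force):
V_g = (1/(fρ)) |∂P/∂n| = 2.34×10⁻³ / (1.18×10⁻⁴ × 0.910) = 21.8 m/s

22 m/s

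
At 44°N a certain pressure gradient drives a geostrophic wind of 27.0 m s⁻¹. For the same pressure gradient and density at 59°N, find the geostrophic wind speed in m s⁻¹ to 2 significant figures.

22 m s⁻¹

With the same pressure gradient and density, V_g ∝ 1/f ∝ 1/sin φ.
V₂ = V₁ · sin φ₁ / sin φ₂ = 27.0 × sin 44° / sin 59°
V₂ = 27.0 × 0.6947/0.8572 = 22 m s⁻¹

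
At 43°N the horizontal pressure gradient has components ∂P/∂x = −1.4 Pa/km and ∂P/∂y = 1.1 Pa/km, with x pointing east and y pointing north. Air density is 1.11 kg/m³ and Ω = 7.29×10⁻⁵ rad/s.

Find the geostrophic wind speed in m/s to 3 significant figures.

16.1 m/s

Coriolis parameter at 43°N:
f = 2Ω sin φ = 2 × 7.29×10⁻⁵ × sin 43° = 9.94×10⁻⁵ s⁻¹
Component geostrophic relations (x east, y north):
u_g = −(1/(fρ)) ∂P/∂y,  v_g = (1/(fρ)) ∂P/∂x
u_g = −(1.1×10⁻³)/(9.94×10⁻⁵ × 1.11) = −9.97 m/s;  v_g = (−1.4×10⁻³)/(9.94×10⁻⁵ × 1.11) = −12.7 m/s
|V_g| = √(u_g² + v_g²) = 16.1 m/s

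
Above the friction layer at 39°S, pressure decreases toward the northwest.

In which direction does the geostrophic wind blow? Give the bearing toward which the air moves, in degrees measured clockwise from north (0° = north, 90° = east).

225°

The pressure-gradient force points toward the northwest (bearing 315°).
Geostrophic balance: in the Southern Hemisphere the Coriolis force deflects motion to the left, so the geostrophic wind blows 90° to the left of the pressure-gradient force (low pressure on the right).
Rotating 315° by 90° counterclockwise gives 225° — the wind blows toward the southwest.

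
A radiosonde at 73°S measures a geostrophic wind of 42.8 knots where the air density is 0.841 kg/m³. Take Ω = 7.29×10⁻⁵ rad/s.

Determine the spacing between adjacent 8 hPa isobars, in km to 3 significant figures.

310 km

Coriolis parameter at 73°S:
f = 2Ω sin φ = 2 × 7.29×10⁻⁵ × sin 73° = 1.39×10⁻⁴ s⁻¹
Wind speed in SI: 42.8 knots = 22.0 m/s
Geostrophic balance rearranged: |∂P/∂n| = f ρ V_g
|∂P/∂n| = 1.39×10⁻⁴ × 0.841 × 22.0 = 2.58×10⁻³ Pa/m
Isobar spacing: Δn = ΔP/|∂P/∂n| = 800 Pa / 2.58×10⁻³ Pa/m = 309855 m ≈ 310 km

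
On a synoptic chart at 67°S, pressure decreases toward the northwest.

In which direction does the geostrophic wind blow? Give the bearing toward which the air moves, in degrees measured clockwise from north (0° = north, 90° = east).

The pressure-gradient force points toward the northwest (bearing 315°).
Geostrophic balance: in the Southern Hemisphere the Coriolis force deflects motion to the left, so the geostrophic wind blows 90° to the left of the pressure-gradient force (low pressure on the right).
Rotating 315° by 90° counterclockwise gives 225° — the wind blows toward the southwest.

225°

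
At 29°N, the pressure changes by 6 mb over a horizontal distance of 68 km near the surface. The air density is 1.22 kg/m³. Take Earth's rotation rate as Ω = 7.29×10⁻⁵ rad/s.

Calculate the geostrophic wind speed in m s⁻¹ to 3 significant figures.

Coriolis parameter at 29°N:
f = 2Ω sin φ = 2 × 7.29×10⁻⁵ × sin 29° = 7.07×10⁻⁵ s⁻¹
Pressure gradient: |∂P/∂n| = 600 Pa / 68000 m = 8.82×10⁻³ Pa/m
Geostrophic balance (pressure-gradient force = Coriolis force):
V_g = (1/(fρ)) |∂P/∂n| = 8.82×10⁻³ / (7.07×10⁻⁵ × 1.22) = 102 m/s

102 m s⁻¹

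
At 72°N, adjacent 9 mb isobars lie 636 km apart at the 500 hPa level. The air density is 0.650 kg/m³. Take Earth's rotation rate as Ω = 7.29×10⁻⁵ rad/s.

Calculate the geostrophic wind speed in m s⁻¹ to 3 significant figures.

15.7 m s⁻¹

Coriolis parameter at 72°N:
f = 2Ω sin φ = 2 × 7.29×10⁻⁵ × sin 72° = 1.39×10⁻⁴ s⁻¹
Pressure gradient: |∂P/∂n| = 900 Pa / 636000 m = 1.42×10⁻³ Pa/m
Geostrophic balance (pressure-gradient force = Coriolis force):
V_g = (1/(fρ)) |∂P/∂n| = 1.42×10⁻³ / (1.39×10⁻⁴ × 0.650) = 15.7 m/s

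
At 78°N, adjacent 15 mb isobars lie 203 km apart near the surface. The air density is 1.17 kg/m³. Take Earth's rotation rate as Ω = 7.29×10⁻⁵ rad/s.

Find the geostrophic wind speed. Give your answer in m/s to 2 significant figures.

44 m/s

Coriolis parameter at 78°N:
f = 2Ω sin φ = 2 × 7.29×10⁻⁵ × sin 78° = 1.43×10⁻⁴ s⁻¹
Pressure gradient: |∂P/∂n| = 1500 Pa / 203000 m = 7.39×10⁻³ Pa/m
Geostrophic balance (pressure-gradient force = Coriolis force):
V_g = (1/(fρ)) |∂P/∂n| = 7.39×10⁻³ / (1.43×10⁻⁴ × 1.17) = 44.3 m/s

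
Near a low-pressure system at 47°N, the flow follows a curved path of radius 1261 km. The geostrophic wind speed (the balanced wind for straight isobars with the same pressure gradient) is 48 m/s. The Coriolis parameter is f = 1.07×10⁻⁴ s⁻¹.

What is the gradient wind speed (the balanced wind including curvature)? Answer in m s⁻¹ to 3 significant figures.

37.5 m s⁻¹

Around a low, centrifugal force acts outward with Coriolis, so pressure-gradient force balances both:
(1/ρ)|∂P/∂n| = fV + V²/R  →  V² + fR·V − fR·V_g = 0
With fR = 1.07×10⁻⁴ × 1261×10³ m = 135 m/s:
V = [−fR + √((fR)² + 4 fR V_g)]/2 = [−135 + √(135² + 4×135×48)]/2 = 37.5 m/s
Subgeostrophic (V < V_g = 48 m/s), as expected around a low.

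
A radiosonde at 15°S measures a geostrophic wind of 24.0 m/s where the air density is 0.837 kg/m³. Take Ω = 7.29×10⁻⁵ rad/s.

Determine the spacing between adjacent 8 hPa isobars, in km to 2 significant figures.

Coriolis parameter at 15°S:
f = 2Ω sin φ = 2 × 7.29×10⁻⁵ × sin 15° = 3.77×10⁻⁵ s⁻¹
Geostrophic balance rearranged: |∂P/∂n| = f ρ V_g
|∂P/∂n| = 3.77×10⁻⁵ × 0.837 × 24.0 = 7.58×10⁻⁴ Pa/m
Isobar spacing: Δn = ΔP/|∂P/∂n| = 800 Pa / 7.58×10⁻⁴ Pa/m = 1055357 m ≈ 1100 km

1100 km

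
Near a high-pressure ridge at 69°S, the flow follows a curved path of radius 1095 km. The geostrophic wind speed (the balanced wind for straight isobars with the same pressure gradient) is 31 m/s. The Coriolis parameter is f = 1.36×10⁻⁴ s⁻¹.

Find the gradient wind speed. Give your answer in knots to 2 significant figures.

Around a high, pressure-gradient force acts outward with centrifugal, so Coriolis balances both:
fV = (1/ρ)|∂P/∂n| + V²/R  →  V² − fR·V + fR·V_g = 0
With fR = 1.36×10⁻⁴ × 1095×10³ m = 149 m/s:
V = [fR − √((fR)² − 4 fR V_g)]/2 = [149 − √(149² − 4×149×31)]/2 = 44 m/s
Supergeostrophic (V > V_g = 31 m/s), as expected around a high.
Converting: 44 m/s × 1.944 = 86 knots

86 knots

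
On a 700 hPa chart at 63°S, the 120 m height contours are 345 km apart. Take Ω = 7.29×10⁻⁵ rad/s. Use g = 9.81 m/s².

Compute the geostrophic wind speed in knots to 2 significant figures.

51 knots

Coriolis parameter at 63°S:
f = 2Ω sin φ = 2 × 7.29×10⁻⁵ × sin 63° = 1.30×10⁻⁴ s⁻¹
Height gradient: |∂Z/∂n| = 120 m / 345000 m = 3.48×10⁻⁴
On a pressure surface, geostrophic balance gives V_g = (g/f)|∂Z/∂n|:
V_g = 9.81 × 3.48×10⁻⁴ / 1.30×10⁻⁴ = 26.3 m/s
Converting: 26.3 m/s × 1.944 = 51 knots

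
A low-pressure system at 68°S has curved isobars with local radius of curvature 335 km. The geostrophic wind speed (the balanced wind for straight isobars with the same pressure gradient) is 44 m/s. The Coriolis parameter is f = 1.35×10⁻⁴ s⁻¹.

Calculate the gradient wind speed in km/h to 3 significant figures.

Around a low, centrifugal force acts outward with Coriolis, so pressure-gradient force balances both:
(1/ρ)|∂P/∂n| = fV + V²/R  →  V² + fR·V − fR·V_g = 0
With fR = 1.35×10⁻⁴ × 335×10³ m = 45.2 m/s:
V = [−fR + √((fR)² + 4 fR V_g)]/2 = [−45.2 + √(45.2² + 4×45.2×44)]/2 = 27.4 m/s
Subgeostrophic (V < V_g = 44 m/s), as expected around a low.
Converting: 27.4 m/s × 3.6 = 98.6 km/h

98.6 km/h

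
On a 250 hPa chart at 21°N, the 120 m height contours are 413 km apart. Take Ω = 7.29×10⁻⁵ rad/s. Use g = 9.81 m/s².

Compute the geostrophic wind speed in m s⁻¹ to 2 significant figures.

Coriolis parameter at 21°N:
f = 2Ω sin φ = 2 × 7.29×10⁻⁵ × sin 21° = 5.23×10⁻⁵ s⁻¹
Height gradient: |∂Z/∂n| = 120 m / 413000 m = 2.91×10⁻⁴
On a pressure surface, geostrophic balance gives V_g = (g/f)|∂Z/∂n|:
V_g = 9.81 × 2.91×10⁻⁴ / 5.23×10⁻⁵ = 54.6 m/s

55 m s⁻¹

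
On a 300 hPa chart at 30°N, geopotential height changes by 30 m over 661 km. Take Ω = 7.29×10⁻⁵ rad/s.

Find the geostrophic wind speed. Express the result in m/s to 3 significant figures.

Coriolis parameter at 30°N:
f = 2Ω sin φ = 2 × 7.29×10⁻⁵ × sin 30° = 7.29×10⁻⁵ s⁻¹
Height gradient: |∂Z/∂n| = 30 m / 661000 m = 4.54×10⁻⁵
On a pressure surface, geostrophic balance gives V_g = (g/f)|∂Z/∂n|:
V_g = 9.81 × 4.54×10⁻⁵ / 7.29×10⁻⁵ = 6.11 m/s

6.11 m/s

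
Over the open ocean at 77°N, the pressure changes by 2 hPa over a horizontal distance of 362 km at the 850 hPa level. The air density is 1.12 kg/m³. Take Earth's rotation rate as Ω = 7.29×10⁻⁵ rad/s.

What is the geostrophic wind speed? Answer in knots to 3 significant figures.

6.75 knots

Coriolis parameter at 77°N:
f = 2Ω sin φ = 2 × 7.29×10⁻⁵ × sin 77° = 1.42×10⁻⁴ s⁻¹
Pressure gradient: |∂P/∂n| = 200 Pa / 362000 m = 5.52×10⁻⁴ Pa/m
Geostrophic balance (pressure-gradient force = Coriolis force):
V_g = (1/(fρ)) |∂P/∂n| = 5.52×10⁻⁴ / (1.42×10⁻⁴ × 1.12) = 3.47 m/s
Converting: 3.47 m/s × 1.944 = 6.75 knots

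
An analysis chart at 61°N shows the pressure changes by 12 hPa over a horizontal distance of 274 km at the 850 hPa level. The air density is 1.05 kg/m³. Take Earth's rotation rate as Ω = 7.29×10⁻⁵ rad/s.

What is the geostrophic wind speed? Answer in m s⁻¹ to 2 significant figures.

Coriolis parameter at 61°N:
f = 2Ω sin φ = 2 × 7.29×10⁻⁵ × sin 61° = 1.28×10⁻⁴ s⁻¹
Pressure gradient: |∂P/∂n| = 1200 Pa / 274000 m = 4.38×10⁻³ Pa/m
Geostrophic balance (pressure-gradient force = Coriolis force):
V_g = (1/(fρ)) |∂P/∂n| = 4.38×10⁻³ / (1.28×10⁻⁴ × 1.05) = 32.7 m/s

33 m s⁻¹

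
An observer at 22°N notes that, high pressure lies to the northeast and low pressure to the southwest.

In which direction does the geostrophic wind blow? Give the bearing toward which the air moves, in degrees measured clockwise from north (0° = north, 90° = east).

The pressure-gradient force points toward the southwest (bearing 225°).
Geostrophic balance: in the Northern Hemisphere the Coriolis force deflects motion to the right, so the geostrophic wind blows 90° to the right of the pressure-gradient force (low pressure on the left).
Rotating 225° by 90° clockwise gives 315° — the wind blows toward the northwest.

315°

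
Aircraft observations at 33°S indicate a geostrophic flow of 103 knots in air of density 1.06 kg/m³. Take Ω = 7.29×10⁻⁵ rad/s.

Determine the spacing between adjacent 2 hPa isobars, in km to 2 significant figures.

Coriolis parameter at 33°S:
f = 2Ω sin φ = 2 × 7.29×10⁻⁵ × sin 33° = 7.94×10⁻⁵ s⁻¹
Wind speed in SI: 103 knots = 53.0 m/s
Geostrophic balance rearranged: |∂P/∂n| = f ρ V_g
|∂P/∂n| = 7.94×10⁻⁵ × 1.06 × 53.0 = 4.46×10⁻³ Pa/m
Isobar spacing: Δn = ΔP/|∂P/∂n| = 200 Pa / 4.46×10⁻³ Pa/m = 44842 m ≈ 45 km

45 km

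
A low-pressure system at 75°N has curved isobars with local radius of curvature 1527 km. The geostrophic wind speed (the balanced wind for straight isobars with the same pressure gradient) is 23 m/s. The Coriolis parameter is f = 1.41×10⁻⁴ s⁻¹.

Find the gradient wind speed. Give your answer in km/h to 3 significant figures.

75.5 km/h

Around a low, centrifugal force acts outward with Coriolis, so pressure-gradient force balances both:
(1/ρ)|∂P/∂n| = fV + V²/R  →  V² + fR·V − fR·V_g = 0
With fR = 1.41×10⁻⁴ × 1527×10³ m = 215 m/s:
V = [−fR + √((fR)² + 4 fR V_g)]/2 = [−215 + √(215² + 4×215×23)]/2 = 21 m/s
Subgeostrophic (V < V_g = 23 m/s), as expected around a low.
Converting: 21 m/s × 3.6 = 75.5 km/h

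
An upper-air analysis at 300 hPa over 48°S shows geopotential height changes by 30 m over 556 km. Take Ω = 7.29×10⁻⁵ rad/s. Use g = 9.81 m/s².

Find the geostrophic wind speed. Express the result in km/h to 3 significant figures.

Coriolis parameter at 48°S:
f = 2Ω sin φ = 2 × 7.29×10⁻⁵ × sin 48° = 1.08×10⁻⁴ s⁻¹
Height gradient: |∂Z/∂n| = 30 m / 556000 m = 5.40×10⁻⁵
On a pressure surface, geostrophic balance gives V_g = (g/f)|∂Z/∂n|:
V_g = 9.81 × 5.40×10⁻⁵ / 1.08×10⁻⁴ = 4.89 m/s
Converting: 4.89 m/s × 3.6 = 17.6 km/h

17.6 km/h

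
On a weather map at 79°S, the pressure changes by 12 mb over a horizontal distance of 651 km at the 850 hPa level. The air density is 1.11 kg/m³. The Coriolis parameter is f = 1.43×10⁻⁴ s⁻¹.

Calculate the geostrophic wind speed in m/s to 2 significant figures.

Pressure gradient: |∂P/∂n| = 1200 Pa / 651000 m = 1.84×10⁻³ Pa/m
Geostrophic balance (pressure-gradient force = Coriolis force):
V_g = (1/(fρ)) |∂P/∂n| = 1.84×10⁻³ / (1.43×10⁻⁴ × 1.11) = 11.6 m/s

12 m/s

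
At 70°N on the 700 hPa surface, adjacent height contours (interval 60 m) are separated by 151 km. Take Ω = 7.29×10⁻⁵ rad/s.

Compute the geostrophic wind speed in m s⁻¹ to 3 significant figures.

28.5 m s⁻¹

Coriolis parameter at 70°N:
f = 2Ω sin φ = 2 × 7.29×10⁻⁵ × sin 70° = 1.37×10⁻⁴ s⁻¹
Height gradient: |∂Z/∂n| = 60 m / 151000 m = 3.97×10⁻⁴
On a pressure surface, geostrophic balance gives V_g = (g/f)|∂Z/∂n|:
V_g = 9.81 × 3.97×10⁻⁴ / 1.37×10⁻⁴ = 28.5 m/s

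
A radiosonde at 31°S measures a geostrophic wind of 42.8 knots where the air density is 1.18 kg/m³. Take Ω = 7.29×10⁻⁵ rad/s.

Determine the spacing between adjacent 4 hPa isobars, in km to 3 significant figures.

Coriolis parameter at 31°S:
f = 2Ω sin φ = 2 × 7.29×10⁻⁵ × sin 31° = 7.51×10⁻⁵ s⁻¹
Wind speed in SI: 42.8 knots = 22.0 m/s
Geostrophic balance rearranged: |∂P/∂n| = f ρ V_g
|∂P/∂n| = 7.51×10⁻⁵ × 1.18 × 22.0 = 1.95×10⁻³ Pa/m
Isobar spacing: Δn = ΔP/|∂P/∂n| = 400 Pa / 1.95×10⁻³ Pa/m = 205021 m ≈ 205 km

205 km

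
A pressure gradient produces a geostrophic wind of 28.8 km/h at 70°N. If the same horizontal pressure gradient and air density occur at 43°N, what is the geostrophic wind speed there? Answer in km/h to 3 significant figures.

With the same pressure gradient and density, V_g ∝ 1/f ∝ 1/sin φ.
V₂ = V₁ · sin φ₁ / sin φ₂ = 28.8 × sin 70° / sin 43°
V₂ = 28.8 × 0.9397/0.6820 = 39.7 km/h

39.7 km/h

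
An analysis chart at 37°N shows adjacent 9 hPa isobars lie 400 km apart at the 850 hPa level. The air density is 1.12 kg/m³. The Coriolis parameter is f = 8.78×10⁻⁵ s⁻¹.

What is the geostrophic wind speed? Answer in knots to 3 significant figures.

44.5 knots

Pressure gradient: |∂P/∂n| = 900 Pa / 400000 m = 2.25×10⁻³ Pa/m
Geostrophic balance (pressure-gradient force = Coriolis force):
V_g = (1/(fρ)) |∂P/∂n| = 2.25×10⁻³ / (8.78×10⁻⁵ × 1.12) = 22.9 m/s
Converting: 22.9 m/s × 1.944 = 44.5 knots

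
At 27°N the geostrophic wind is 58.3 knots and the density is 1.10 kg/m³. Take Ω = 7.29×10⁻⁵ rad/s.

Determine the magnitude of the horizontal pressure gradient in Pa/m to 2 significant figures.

Coriolis parameter at 27°N:
f = 2Ω sin φ = 2 × 7.29×10⁻⁵ × sin 27° = 6.62×10⁻⁵ s⁻¹
Wind speed in SI: 58.3 knots = 30.0 m/s
Geostrophic balance rearranged: |∂P/∂n| = f ρ V_g
|∂P/∂n| = 6.62×10⁻⁵ × 1.10 × 30.0 = 2.18×10⁻³ Pa/m

2.2×10⁻³ Pa/m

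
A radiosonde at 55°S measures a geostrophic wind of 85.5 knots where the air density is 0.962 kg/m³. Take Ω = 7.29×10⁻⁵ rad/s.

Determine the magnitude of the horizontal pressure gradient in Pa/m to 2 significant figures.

Coriolis parameter at 55°S:
f = 2Ω sin φ = 2 × 7.29×10⁻⁵ × sin 55° = 1.19×10⁻⁴ s⁻¹
Wind speed in SI: 85.5 knots = 44.0 m/s
Geostrophic balance rearranged: |∂P/∂n| = f ρ V_g
|∂P/∂n| = 1.19×10⁻⁴ × 0.962 × 44.0 = 5.05×10⁻³ Pa/m

5.1×10⁻³ Pa/m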